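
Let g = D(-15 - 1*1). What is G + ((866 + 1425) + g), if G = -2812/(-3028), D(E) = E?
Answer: 1722878/757 ≈ 2275.9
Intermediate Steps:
g = -16 (g = -15 - 1*1 = -15 - 1 = -16)
G = 703/757 (G = -2812*(-1/3028) = 703/757 ≈ 0.92867)
G + ((866 + 1425) + g) = 703/757 + ((866 + 1425) - 16) = 703/757 + (2291 - 16) = 703/757 + 2275 = 1722878/757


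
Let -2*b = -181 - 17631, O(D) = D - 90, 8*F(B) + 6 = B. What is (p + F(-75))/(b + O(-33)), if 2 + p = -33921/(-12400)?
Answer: -116429/108909200 ≈ -0.0010690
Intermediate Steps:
F(B) = -¾ + B/8
p = 9121/12400 (p = -2 - 33921/(-12400) = -2 - 33921*(-1/12400) = -2 + 33921/12400 = 9121/12400 ≈ 0.73556)
O(D) = -90 + D
b = 8906 (b = -(-181 - 17631)/2 = -½*(-17812) = 8906)
(p + F(-75))/(b + O(-33)) = (9121/12400 + (-¾ + (⅛)*(-75)))/(8906 + (-90 - 33)) = (9121/12400 + (-¾ - 75/8))/(8906 - 123) = (9121/12400 - 81/8)/8783 = -116429/12400*1/8783 = -116429/108909200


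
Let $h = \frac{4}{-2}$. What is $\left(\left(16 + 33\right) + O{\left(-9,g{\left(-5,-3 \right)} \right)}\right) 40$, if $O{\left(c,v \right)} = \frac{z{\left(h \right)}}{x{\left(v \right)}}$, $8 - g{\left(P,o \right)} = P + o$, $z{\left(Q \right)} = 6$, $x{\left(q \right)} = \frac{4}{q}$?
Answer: $2920$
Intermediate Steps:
$h = -2$ ($h = 4 \left(- \frac{1}{2}\right) = -2$)
$g{\left(P,o \right)} = 8 - P - o$ ($g{\left(P,o \right)} = 8 - \left(P + o\right) = 8 - P - o$)
$O{\left(c,v \right)} = \frac{3 v}{2}$ ($O{\left(c,v \right)} = \frac{6}{4 \frac{1}{v}} = 6 \frac{v}{4} = \frac{3 v}{2}$)
$\left(\left(16 + 33\right) + O{\left(-9,g{\left(-5,-3 \right)} \right)}\right) 40 = \left(\left(16 + 33\right) + \frac{3 \left(8 - -5 - -3\right)}{2}\right) 40 = \left(49 + \frac{3 \left(8 + 5 + 3\right)}{2}\right) 40 = \left(49 + \frac{3}{2} \cdot 16\right) 40 = \left(49 + 24\right) 40 = 73 \cdot 40 = 2920$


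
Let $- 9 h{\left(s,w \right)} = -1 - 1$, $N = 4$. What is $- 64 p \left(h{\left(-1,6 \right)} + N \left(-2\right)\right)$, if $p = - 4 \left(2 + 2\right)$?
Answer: $- \frac{71680}{9} \approx -7964.4$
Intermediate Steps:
$h{\left(s,w \right)} = \frac{2}{9}$ ($h{\left(s,w \right)} = - \frac{-1 - 1}{9} = \left(- \frac{1}{9}\right) \left(-2\right) = \frac{2}{9}$)
$p = -16$ ($p = \left(-4\right) 4 = -16$)
$- 64 p \left(h{\left(-1,6 \right)} + N \left(-2\right)\right) = \left(-64\right) \left(-16\right) \left(\frac{2}{9} + 4 \left(-2\right)\right) = 1024 \left(\frac{2}{9} - 8\right) = 1024 \left(- \frac{70}{9}\right) = - \frac{71680}{9}$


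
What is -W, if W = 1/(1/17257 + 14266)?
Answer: -17257/246188363 ≈ -7.0097e-5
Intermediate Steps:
W = 17257/246188363 (W = 1/(1/17257 + 14266) = 1/(246188363/17257) = 17257/246188363 ≈ 7.0097e-5)
-W = -1*17257/246188363 = -17257/246188363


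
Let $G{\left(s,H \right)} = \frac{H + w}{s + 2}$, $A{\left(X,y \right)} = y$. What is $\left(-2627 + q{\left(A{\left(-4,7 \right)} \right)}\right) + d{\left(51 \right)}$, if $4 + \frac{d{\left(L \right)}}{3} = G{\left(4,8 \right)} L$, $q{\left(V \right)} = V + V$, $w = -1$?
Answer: $- \frac{4893}{2} \approx -2446.5$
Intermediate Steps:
$G{\left(s,H \right)} = \frac{-1 + H}{2 + s}$ ($G{\left(s,H \right)} = \frac{H - 1}{s + 2} = \frac{-1 + H}{2 + s}$)
$q{\left(V \right)} = 2 V$
$d{\left(L \right)} = -12 + \frac{7 L}{2}$ ($d{\left(L \right)} = -12 + 3 \frac{-1 + 8}{2 + 4} L = -12 + 3 \cdot \frac{1}{6} \cdot 7 L = -12 + 3 \frac{7 L}{6} = -12 + \frac{7 L}{2}$)
$\left(-2627 + q{\left(A{\left(-4,7 \right)} \right)}\right) + d{\left(51 \right)} = \left(-2627 + 2 \cdot 7\right) + \left(-12 + \frac{7}{2} \cdot 51\right) = \left(-2627 + 14\right) + \left(-12 + \frac{357}{2}\right) = -2613 + \frac{333}{2} = - \frac{4893}{2}$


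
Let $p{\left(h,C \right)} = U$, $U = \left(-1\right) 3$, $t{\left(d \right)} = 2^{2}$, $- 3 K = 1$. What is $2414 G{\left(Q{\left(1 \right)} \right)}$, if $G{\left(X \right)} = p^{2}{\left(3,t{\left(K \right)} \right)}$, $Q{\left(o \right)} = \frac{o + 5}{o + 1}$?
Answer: $21726$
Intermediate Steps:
$K = - \frac{1}{3}$ ($K = \left(- \frac{1}{3}\right) 1 = - \frac{1}{3} \approx -0.33333$)
$t{\left(d \right)} = 4$
$U = -3$
$p{\left(h,C \right)} = -3$
$Q{\left(o \right)} = \frac{5 + o}{1 + o}$
$G{\left(X \right)} = 9$ ($G{\left(X \right)} = \left(-3\right)^{2} = 9$)
$2414 G{\left(Q{\left(1 \right)} \right)} = 2414 \cdot 9 = 21726$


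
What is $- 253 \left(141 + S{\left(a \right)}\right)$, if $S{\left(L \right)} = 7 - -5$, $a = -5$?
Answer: $-38709$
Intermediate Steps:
$S{\left(L \right)} = 12$ ($S{\left(L \right)} = 7 + 5 = 12$)
$- 253 \left(141 + S{\left(a \right)}\right) = - 253 \left(141 + 12\right) = \left(-253\right) 153 = -38709$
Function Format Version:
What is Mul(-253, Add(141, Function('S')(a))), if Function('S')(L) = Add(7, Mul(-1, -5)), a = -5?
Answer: -38709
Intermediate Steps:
Function('S')(L) = 12 (Function('S')(L) = Add(7, 5) = 12)
Mul(-253, Add(141, Function('S')(a))) = Mul(-253, Add(141, 12)) = Mul(-253, 153) = -38709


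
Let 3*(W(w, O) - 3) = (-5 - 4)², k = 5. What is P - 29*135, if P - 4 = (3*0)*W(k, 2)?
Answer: -3911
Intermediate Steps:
W(w, O) = 30 (W(w, O) = 3 + (-5 - 4)²/3 = 3 + (⅓)*(-9)² = 3 + (⅓)*81 = 3 + 27 = 30)
P = 4 (P = 4 + (3*0)*30 = 4 + 0*30 = 4 + 0 = 4)
P - 29*135 = 4 - 29*135 = 4 - 3915 = -3911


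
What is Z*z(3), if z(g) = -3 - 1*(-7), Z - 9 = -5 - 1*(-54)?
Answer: 232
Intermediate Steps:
Z = 58 (Z = 9 + (-5 - 1*(-54)) = 9 + (-5 + 54) = 9 + 49 = 58)
z(g) = 4 (z(g) = -3 + 7 = 4)
Z*z(3) = 58*4 = 232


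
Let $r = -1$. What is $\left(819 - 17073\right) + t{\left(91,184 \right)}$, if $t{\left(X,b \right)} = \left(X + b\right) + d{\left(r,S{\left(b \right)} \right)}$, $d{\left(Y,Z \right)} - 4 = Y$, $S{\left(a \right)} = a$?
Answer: $-15976$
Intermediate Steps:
$d{\left(Y,Z \right)} = 4 + Y$
$t{\left(X,b \right)} = 3 + X + b$ ($t{\left(X,b \right)} = \left(X + b\right) + \left(4 - 1\right) = \left(X + b\right) + 3 = 3 + X + b$)
$\left(819 - 17073\right) + t{\left(91,184 \right)} = \left(819 - 17073\right) + \left(3 + 91 + 184\right) = -16254 + 278 = -15976$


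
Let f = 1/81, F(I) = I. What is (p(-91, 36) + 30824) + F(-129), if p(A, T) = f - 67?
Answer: 2480869/81 ≈ 30628.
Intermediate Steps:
f = 1/81 ≈ 0.012346
p(A, T) = -5426/81 (p(A, T) = 1/81 - 67 = -5426/81)
(p(-91, 36) + 30824) + F(-129) = (-5426/81 + 30824) - 129 = 2491318/81 - 129 = 2480869/81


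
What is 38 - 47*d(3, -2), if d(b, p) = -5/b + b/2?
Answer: 275/6 ≈ 45.833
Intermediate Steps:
d(b, p) = b/2 - 5/b (d(b, p) = -5/b + b*(½) = -5/b + b/2 = b/2 - 5/b)
38 - 47*d(3, -2) = 38 - 47*((½)*3 - 5/3) = 38 - 47*(3/2 - 5*⅓) = 38 - 47*(3/2 - 5/3) = 38 - 47*(-⅙) = 38 + 47/6 = 275/6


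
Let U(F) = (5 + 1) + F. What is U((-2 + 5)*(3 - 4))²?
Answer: 9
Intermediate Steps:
U(F) = 6 + F
U((-2 + 5)*(3 - 4))² = (6 + (-2 + 5)*(3 - 4))² = (6 + 3*(-1))² = (6 - 3)² = 3² = 9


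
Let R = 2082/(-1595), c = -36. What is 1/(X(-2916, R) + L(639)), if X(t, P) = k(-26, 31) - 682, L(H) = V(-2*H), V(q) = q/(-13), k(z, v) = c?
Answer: -13/8056 ≈ -0.0016137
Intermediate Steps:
k(z, v) = -36
V(q) = -q/13 (V(q) = q*(-1/13) = -q/13)
L(H) = 2*H/13 (L(H) = -(-2)*H/13 = 2*H/13)
R = -2082/1595 (R = 2082*(-1/1595) = -2082/1595 ≈ -1.3053)
X(t, P) = -718 (X(t, P) = -36 - 682 = -718)
1/(X(-2916, R) + L(639)) = 1/(-718 + (2/13)*639) = 1/(-718 + 1278/13) = 1/(-8056/13) = -13/8056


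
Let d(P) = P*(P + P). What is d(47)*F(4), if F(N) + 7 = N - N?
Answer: -30926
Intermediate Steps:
F(N) = -7 (F(N) = -7 + (N - N) = -7 + 0 = -7)
d(P) = 2*P² (d(P) = P*(2*P) = 2*P²)
d(47)*F(4) = (2*47²)*(-7) = (2*2209)*(-7) = 4418*(-7) = -30926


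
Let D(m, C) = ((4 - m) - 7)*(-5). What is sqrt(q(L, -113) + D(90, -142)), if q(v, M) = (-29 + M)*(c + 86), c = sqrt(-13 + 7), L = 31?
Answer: sqrt(-11747 - 142*I*sqrt(6)) ≈ 1.604 - 108.4*I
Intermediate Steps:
c = I*sqrt(6) (c = sqrt(-6) = I*sqrt(6) ≈ 2.4495*I)
q(v, M) = (-29 + M)*(86 + I*sqrt(6)) (q(v, M) = (-29 + M)*(I*sqrt(6) + 86) = (-29 + M)*(86 + I*sqrt(6)))
D(m, C) = 15 + 5*m (D(m, C) = (-3 - m)*(-5) = 15 + 5*m)
sqrt(q(L, -113) + D(90, -142)) = sqrt((-2494 + 86*(-113) - 29*I*sqrt(6) + I*(-113)*sqrt(6)) + (15 + 5*90)) = sqrt((-2494 - 9718 - 29*I*sqrt(6) - 113*I*sqrt(6)) + (15 + 450)) = sqrt((-12212 - 142*I*sqrt(6)) + 465) = sqrt(-11747 - 142*I*sqrt(6))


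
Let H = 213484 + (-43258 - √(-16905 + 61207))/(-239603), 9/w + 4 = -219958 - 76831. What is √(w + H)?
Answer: √(5551116348327514091777 + 108523147187*√44302)/161252819 ≈ 462.04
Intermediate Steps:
w = -1/32977 (w = 9/(-4 + (-219958 - 76831)) = 9/(-4 - 296789) = 9/(-296793) = 9*(-1/296793) = -1/32977 ≈ -3.0324e-5)
H = 51151450110/239603 + √44302/239603 (H = 213484 + (-43258 - √44302)*(-1/239603) = 213484 + (43258/239603 + √44302/239603) = 51151450110/239603 + √44302/239603 ≈ 2.1348e+5)
√(w + H) = √(-1/32977 + (51151450110/239603 + √44302/239603)) = √(240974481433981/1128769733 + √44302/239603)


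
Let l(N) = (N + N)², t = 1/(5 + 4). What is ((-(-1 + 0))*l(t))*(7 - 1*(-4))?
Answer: 44/81 ≈ 0.54321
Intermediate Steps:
t = ⅑ (t = 1/9 = ⅑ ≈ 0.11111)
l(N) = 4*N² (l(N) = (2*N)² = 4*N²)
((-(-1 + 0))*l(t))*(7 - 1*(-4)) = ((-(-1 + 0))*(4*(⅑)²))*(7 - 1*(-4)) = ((-1*(-1))*(4*(1/81)))*(7 + 4) = (1*(4/81))*11 = (4/81)*11 = 44/81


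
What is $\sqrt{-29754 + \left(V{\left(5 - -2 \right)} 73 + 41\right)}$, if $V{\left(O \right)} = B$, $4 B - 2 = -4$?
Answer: $\frac{3 i \sqrt{13222}}{2} \approx 172.48 i$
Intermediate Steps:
$B = - \frac{1}{2}$ ($B = \frac{1}{2} + \frac{1}{4} \left(-4\right) = \frac{1}{2} - 1 = - \frac{1}{2} \approx -0.5$)
$V{\left(O \right)} = - \frac{1}{2}$
$\sqrt{-29754 + \left(V{\left(5 - -2 \right)} 73 + 41\right)} = \sqrt{-29754 + \left(\left(- \frac{1}{2}\right) 73 + 41\right)} = \sqrt{-29754 + \left(- \frac{73}{2} + 41\right)} = \sqrt{-29754 + \frac{9}{2}} = \sqrt{- \frac{59499}{2}} = \frac{3 i \sqrt{13222}}{2}$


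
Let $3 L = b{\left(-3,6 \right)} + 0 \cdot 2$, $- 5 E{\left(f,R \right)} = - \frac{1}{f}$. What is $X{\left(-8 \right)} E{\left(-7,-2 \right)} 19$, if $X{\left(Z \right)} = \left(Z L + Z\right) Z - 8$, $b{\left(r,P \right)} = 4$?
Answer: $- \frac{8056}{105} \approx -76.724$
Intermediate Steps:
$E{\left(f,R \right)} = \frac{1}{5 f}$ ($E{\left(f,R \right)} = - \frac{\left(-1\right) \frac{1}{f}}{5} = \frac{1}{5 f}$)
$L = \frac{4}{3}$ ($L = \frac{4 + 0 \cdot 2}{3} = \frac{4 + 0}{3} = \frac{1}{3} \cdot 4 = \frac{4}{3} \approx 1.3333$)
$X{\left(Z \right)} = -8 + \frac{7 Z^{2}}{3}$ ($X{\left(Z \right)} = \left(Z \frac{4}{3} + Z\right) Z - 8 = \left(\frac{4 Z}{3} + Z\right) Z - 8 = \frac{7 Z}{3} Z - 8 = \frac{7 Z^{2}}{3} - 8 = -8 + \frac{7 Z^{2}}{3}$)
$X{\left(-8 \right)} E{\left(-7,-2 \right)} 19 = \left(-8 + \frac{7 \left(-8\right)^{2}}{3}\right) \frac{1}{5 \left(-7\right)} 19 = \left(-8 + \frac{7}{3} \cdot 64\right) \frac{1}{5} \left(- \frac{1}{7}\right) 19 = \left(-8 + \frac{448}{3}\right) \left(- \frac{1}{35}\right) 19 = \frac{424}{3} \left(- \frac{1}{35}\right) 19 = \left(- \frac{424}{105}\right) 19 = - \frac{8056}{105}$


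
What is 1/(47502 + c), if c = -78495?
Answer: -1/30993 ≈ -3.2265e-5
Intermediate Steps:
1/(47502 + c) = 1/(47502 - 78495) = 1/(-30993) = -1/30993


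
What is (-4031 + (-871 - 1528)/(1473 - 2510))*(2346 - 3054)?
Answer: 2957845584/1037 ≈ 2.8523e+6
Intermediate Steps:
(-4031 + (-871 - 1528)/(1473 - 2510))*(2346 - 3054) = (-4031 - 2399/(-1037))*(-708) = (-4031 - 2399*(-1/1037))*(-708) = (-4031 + 2399/1037)*(-708) = -4177748/1037*(-708) = 2957845584/1037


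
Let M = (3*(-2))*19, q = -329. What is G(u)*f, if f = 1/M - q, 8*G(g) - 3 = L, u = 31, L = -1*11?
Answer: -37505/114 ≈ -328.99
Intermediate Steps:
L = -11
G(g) = -1 (G(g) = 3/8 + (⅛)*(-11) = 3/8 - 11/8 = -1)
M = -114 (M = -6*19 = -114)
f = 37505/114 (f = 1/(-114) - 1*(-329) = -1/114 + 329 = 37505/114 ≈ 328.99)
G(u)*f = -1*37505/114 = -37505/114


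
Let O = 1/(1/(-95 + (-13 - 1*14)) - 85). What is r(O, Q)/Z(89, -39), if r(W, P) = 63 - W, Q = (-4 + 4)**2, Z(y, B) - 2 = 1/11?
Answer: 7188445/238533 ≈ 30.136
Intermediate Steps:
O = -122/10371 (O = 1/(1/(-95 + (-13 - 14)) - 85) = 1/(1/(-95 - 27) - 85) = 1/(1/(-122) - 85) = 1/(-1/122 - 85) = 1/(-10371/122) = -122/10371 ≈ -0.011764)
Z(y, B) = 23/11 (Z(y, B) = 2 + 1/11 = 23/11)
Q = 0 (Q = 0**2 = 0)
r(O, Q)/Z(89, -39) = (63 - 1*(-122/10371))/(23/11) = (63 + 122/10371)*(11/23) = (653495/10371)*(11/23) = 7188445/238533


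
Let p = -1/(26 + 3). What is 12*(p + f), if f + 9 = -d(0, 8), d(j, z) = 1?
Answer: -3492/29 ≈ -120.41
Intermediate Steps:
p = -1/29 ≈ -0.034483
f = -10 (f = -9 - 1*1 = -9 - 1 = -10)
12*(p + f) = 12*(-1/29 - 10) = 12*(-291/29) = -3492/29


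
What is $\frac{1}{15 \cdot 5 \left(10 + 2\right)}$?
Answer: $\frac{1}{900} \approx 0.0011111$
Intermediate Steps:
$\frac{1}{15 \cdot 5 \left(10 + 2\right)} = \frac{1}{75 \cdot 12} = \frac{1}{900}$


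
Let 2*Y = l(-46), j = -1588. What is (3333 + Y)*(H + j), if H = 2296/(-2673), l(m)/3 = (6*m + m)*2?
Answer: -1116966260/297 ≈ -3.7608e+6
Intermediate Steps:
l(m) = 42*m (l(m) = 3*((6*m + m)*2) = 3*((7*m)*2) = 3*(14*m) = 42*m)
H = -2296/2673 (H = 2296*(-1/2673) = -2296/2673 ≈ -0.85896)
Y = -966 (Y = (42*(-46))/2 = (1/2)*(-1932) = -966)
(3333 + Y)*(H + j) = (3333 - 966)*(-2296/2673 - 1588) = 2367*(-4247020/2673) = -1116966260/297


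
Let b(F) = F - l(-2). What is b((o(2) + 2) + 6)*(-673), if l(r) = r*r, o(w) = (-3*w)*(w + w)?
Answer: 13460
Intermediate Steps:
o(w) = -6*w**2 (o(w) = (-3*w)*(2*w) = -6*w**2)
l(r) = r**2
b(F) = -4 + F (b(F) = F - 1*(-2)**2 = F - 1*4 = F - 4 = -4 + F)
b((o(2) + 2) + 6)*(-673) = (-4 + ((-6*2**2 + 2) + 6))*(-673) = (-4 + ((-6*4 + 2) + 6))*(-673) = (-4 + ((-24 + 2) + 6))*(-673) = (-4 + (-22 + 6))*(-673) = (-4 - 16)*(-673) = -20*(-673) = 13460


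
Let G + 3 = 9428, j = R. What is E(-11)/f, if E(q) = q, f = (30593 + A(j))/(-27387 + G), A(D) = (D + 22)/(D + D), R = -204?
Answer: 40306728/6241063 ≈ 6.4583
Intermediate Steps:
j = -204
A(D) = (22 + D)/(2*D) (A(D) = (22 + D)/((2*D)) = (22 + D)*(1/(2*D)) = (22 + D)/(2*D))
G = 9425 (G = -3 + 9428 = 9425)
f = -6241063/3664248 (f = (30593 + (½)*(22 - 204)/(-204))/(-27387 + 9425) = (30593 + (½)*(-1/204)*(-182))/(-17962) = (30593 + 91/204)*(-1/17962) = (6241063/204)*(-1/17962) = -6241063/3664248 ≈ -1.7032)
E(-11)/f = -11/(-6241063/3664248) = -11*(-3664248/6241063) = 40306728/6241063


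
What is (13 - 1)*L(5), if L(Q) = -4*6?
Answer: -288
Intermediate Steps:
L(Q) = -24
(13 - 1)*L(5) = (13 - 1)*(-24) = 12*(-24) = -288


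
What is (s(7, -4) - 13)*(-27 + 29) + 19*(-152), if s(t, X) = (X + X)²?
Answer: -2786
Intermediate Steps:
s(t, X) = 4*X² (s(t, X) = (2*X)² = 4*X²)
(s(7, -4) - 13)*(-27 + 29) + 19*(-152) = (4*(-4)² - 13)*(-27 + 29) + 19*(-152) = (4*16 - 13)*2 - 2888 = (64 - 13)*2 - 2888 = 51*2 - 2888 = 102 - 2888 = -2786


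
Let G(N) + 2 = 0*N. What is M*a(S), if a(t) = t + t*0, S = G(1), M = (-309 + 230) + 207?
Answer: -256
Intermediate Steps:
M = 128 (M = -79 + 207 = 128)
G(N) = -2 (G(N) = -2 + 0*N = -2 + 0 = -2)
S = -2
a(t) = t (a(t) = t + 0 = t)
M*a(S) = 128*(-2) = -256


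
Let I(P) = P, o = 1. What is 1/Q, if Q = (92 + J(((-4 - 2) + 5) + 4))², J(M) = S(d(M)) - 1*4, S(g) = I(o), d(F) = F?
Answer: 1/7921 ≈ 0.00012625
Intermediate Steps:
S(g) = 1
J(M) = -3 (J(M) = 1 - 1*4 = 1 - 4 = -3)
Q = 7921 (Q = (92 - 3)² = 89² = 7921)
1/Q = 1/7921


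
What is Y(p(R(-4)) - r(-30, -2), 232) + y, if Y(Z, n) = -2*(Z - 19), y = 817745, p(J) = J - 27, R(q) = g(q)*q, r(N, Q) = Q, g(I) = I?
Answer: 817801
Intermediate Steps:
R(q) = q² (R(q) = q*q = q²)
p(J) = -27 + J
Y(Z, n) = 38 - 2*Z (Y(Z, n) = -2*(-19 + Z) = -(-38 + 2*Z) = 38 - 2*Z)
Y(p(R(-4)) - r(-30, -2), 232) + y = (38 - 2*((-27 + (-4)²) - 1*(-2))) + 817745 = (38 - 2*((-27 + 16) + 2)) + 817745 = (38 - 2*(-11 + 2)) + 817745 = (38 - 2*(-9)) + 817745 = (38 + 18) + 817745 = 56 + 817745 = 817801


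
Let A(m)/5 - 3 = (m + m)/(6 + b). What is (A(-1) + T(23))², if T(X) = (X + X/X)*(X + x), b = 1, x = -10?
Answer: 5193841/49 ≈ 1.0600e+5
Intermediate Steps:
A(m) = 15 + 10*m/7 (A(m) = 15 + 5*((m + m)/(6 + 1)) = 15 + 5*((2*m)/7) = 15 + 5*((2*m)*(⅐)) = 15 + 5*(2*m/7) = 15 + 10*m/7)
T(X) = (1 + X)*(-10 + X) (T(X) = (X + X/X)*(X - 10) = (X + 1)*(-10 + X) = (1 + X)*(-10 + X))
(A(-1) + T(23))² = ((15 + (10/7)*(-1)) + (-10 + 23² - 9*23))² = ((15 - 10/7) + (-10 + 529 - 207))² = (95/7 + 312)² = (2279/7)² = 5193841/49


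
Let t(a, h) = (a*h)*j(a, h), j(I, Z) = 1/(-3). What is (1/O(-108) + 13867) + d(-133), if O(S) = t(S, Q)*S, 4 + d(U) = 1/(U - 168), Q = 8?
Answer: 129789588947/9362304 ≈ 13863.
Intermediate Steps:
j(I, Z) = -⅓
t(a, h) = -a*h/3 (t(a, h) = (a*h)*(-⅓) = -a*h/3)
d(U) = -4 + 1/(-168 + U) (d(U) = -4 + 1/(U - 168) = -4 + 1/(-168 + U))
O(S) = -8*S²/3 (O(S) = (-⅓*S*8)*S = (-8*S/3)*S = -8*S²/3)
(1/O(-108) + 13867) + d(-133) = (1/(-8/3*(-108)²) + 13867) + (673 - 4*(-133))/(-168 - 133) = (1/(-8/3*11664) + 13867) + (673 + 532)/(-301) = (1/(-31104) + 13867) - 1/301*1205 = (-1/31104 + 13867) - 1205/301 = 431319167/31104 - 1205/301 = 129789588947/9362304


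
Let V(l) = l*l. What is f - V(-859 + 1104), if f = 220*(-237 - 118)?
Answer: -138125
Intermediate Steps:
V(l) = l²
f = -78100 (f = 220*(-355) = -78100)
f - V(-859 + 1104) = -78100 - (-859 + 1104)² = -78100 - 1*245² = -78100 - 1*60025 = -78100 - 60025 = -138125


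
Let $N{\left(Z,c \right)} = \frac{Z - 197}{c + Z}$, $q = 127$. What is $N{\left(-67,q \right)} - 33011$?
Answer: $- \frac{165077}{5} \approx -33015.0$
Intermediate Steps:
$N{\left(Z,c \right)} = \frac{-197 + Z}{Z + c}$
$N{\left(-67,q \right)} - 33011 = \frac{-197 - 67}{-67 + 127} - 33011 = \frac{1}{60} \left(-264\right) - 33011 = - \frac{22}{5} - 33011 = - \frac{165077}{5}$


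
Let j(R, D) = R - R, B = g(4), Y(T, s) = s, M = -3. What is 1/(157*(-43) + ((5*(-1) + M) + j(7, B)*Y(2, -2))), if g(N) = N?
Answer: -1/6759 ≈ -0.00014795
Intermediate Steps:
B = 4
j(R, D) = 0
1/(157*(-43) + ((5*(-1) + M) + j(7, B)*Y(2, -2))) = 1/(157*(-43) + ((5*(-1) - 3) + 0*(-2))) = 1/(-6751 + ((-5 - 3) + 0)) = 1/(-6751 + (-8 + 0)) = 1/(-6751 - 8) = 1/(-6759) = -1/6759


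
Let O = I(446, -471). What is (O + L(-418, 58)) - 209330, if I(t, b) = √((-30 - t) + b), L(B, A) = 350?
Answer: -208980 + I*√947 ≈ -2.0898e+5 + 30.773*I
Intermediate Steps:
I(t, b) = √(-30 + b - t)
O = I*√947 (O = √(-30 - 471 - 1*446) = √(-30 - 471 - 446) = √(-947) = I*√947 ≈ 30.773*I)
(O + L(-418, 58)) - 209330 = (I*√947 + 350) - 209330 = (350 + I*√947) - 209330 = -208980 + I*√947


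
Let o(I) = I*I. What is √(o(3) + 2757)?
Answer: √2766 ≈ 52.593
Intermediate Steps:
o(I) = I²
√(o(3) + 2757) = √(3² + 2757) = √(9 + 2757) = √2766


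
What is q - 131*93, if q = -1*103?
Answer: -12286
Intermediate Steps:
q = -103
q - 131*93 = -103 - 131*93 = -103 - 12183 = -12286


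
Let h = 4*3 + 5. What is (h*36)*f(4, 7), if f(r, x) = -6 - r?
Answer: -6120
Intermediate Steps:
h = 17 (h = 12 + 5 = 17)
(h*36)*f(4, 7) = (17*36)*(-6 - 1*4) = 612*(-6 - 4) = 612*(-10) = -6120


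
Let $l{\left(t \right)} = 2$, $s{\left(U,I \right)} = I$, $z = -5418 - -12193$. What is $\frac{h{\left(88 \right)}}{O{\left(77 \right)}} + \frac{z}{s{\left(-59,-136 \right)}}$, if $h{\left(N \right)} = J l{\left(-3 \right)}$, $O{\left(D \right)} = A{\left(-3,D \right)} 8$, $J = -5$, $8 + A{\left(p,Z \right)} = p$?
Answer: $- \frac{74355}{1496} \approx -49.703$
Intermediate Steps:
$z = 6775$ ($z = -5418 + 12193 = 6775$)
$A{\left(p,Z \right)} = -8 + p$
$O{\left(D \right)} = -88$ ($O{\left(D \right)} = \left(-8 - 3\right) 8 = \left(-11\right) 8 = -88$)
$h{\left(N \right)} = -10$ ($h{\left(N \right)} = \left(-5\right) 2 = -10$)
$\frac{h{\left(88 \right)}}{O{\left(77 \right)}} + \frac{z}{s{\left(-59,-136 \right)}} = - \frac{10}{-88} + \frac{6775}{-136} = \left(-10\right) \left(- \frac{1}{88}\right) + 6775 \left(- \frac{1}{136}\right) = \frac{5}{44} - \frac{6775}{136} = - \frac{74355}{1496}$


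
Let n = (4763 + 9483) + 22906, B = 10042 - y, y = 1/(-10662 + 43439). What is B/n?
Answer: 329146633/1217731104 ≈ 0.27030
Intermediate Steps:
y = 1/32777 ≈ 3.0509e-5
B = 329146633/32777 (B = 10042 - 1*1/32777 = 10042 - 1/32777 = 329146633/32777 ≈ 10042.)
n = 37152 (n = 14246 + 22906 = 37152)
B/n = (329146633/32777)/37152 = (329146633/32777)*(1/37152) = 329146633/1217731104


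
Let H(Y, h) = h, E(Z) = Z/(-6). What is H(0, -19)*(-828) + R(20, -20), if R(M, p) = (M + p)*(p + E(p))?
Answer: 15732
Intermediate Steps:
E(Z) = -Z/6 (E(Z) = Z*(-⅙) = -Z/6)
R(M, p) = 5*p*(M + p)/6 (R(M, p) = (M + p)*(p - p/6) = (M + p)*(5*p/6) = 5*p*(M + p)/6)
H(0, -19)*(-828) + R(20, -20) = -19*(-828) + (⅚)*(-20)*(20 - 20) = 15732 + (⅚)*(-20)*0 = 15732 + 0 = 15732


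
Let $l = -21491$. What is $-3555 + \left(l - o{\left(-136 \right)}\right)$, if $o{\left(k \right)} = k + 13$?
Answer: $-24923$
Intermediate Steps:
$o{\left(k \right)} = 13 + k$
$-3555 + \left(l - o{\left(-136 \right)}\right) = -3555 - 21368 = -24923$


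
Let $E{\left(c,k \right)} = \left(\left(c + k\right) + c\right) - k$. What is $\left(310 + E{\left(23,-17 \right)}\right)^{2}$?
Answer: $126736$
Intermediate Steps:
$E{\left(c,k \right)} = 2 c$ ($E{\left(c,k \right)} = \left(k + 2 c\right) - k = 2 c$)
$\left(310 + E{\left(23,-17 \right)}\right)^{2} = \left(310 + 2 \cdot 23\right)^{2} = \left(310 + 46\right)^{2} = 356^{2} = 126736$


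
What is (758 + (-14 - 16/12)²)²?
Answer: 79887844/81 ≈ 9.8627e+5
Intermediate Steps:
(758 + (-14 - 16/12)²)² = (758 + (-14 - 16*1/12)²)² = (758 + (-14 - 4/3)²)² = (758 + (-46/3)²)² = (758 + 2116/9)² = (8938/9)² = 79887844/81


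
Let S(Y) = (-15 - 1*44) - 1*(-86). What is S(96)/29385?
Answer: 3/3265 ≈ 0.00091884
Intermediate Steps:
S(Y) = 27 (S(Y) = (-15 - 44) + 86 = -59 + 86 = 27)
S(96)/29385 = 27/29385 = 27*(1/29385) = 3/3265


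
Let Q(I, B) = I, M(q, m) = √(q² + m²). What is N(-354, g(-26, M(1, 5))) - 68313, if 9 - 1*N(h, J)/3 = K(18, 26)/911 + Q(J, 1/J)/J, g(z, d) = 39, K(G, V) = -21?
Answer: -62211216/911 ≈ -68289.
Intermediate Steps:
M(q, m) = √(m² + q²)
N(h, J) = 21927/911 (N(h, J) = 27 - 3*(-21/911 + J/J) = 27 - 3*(-21*1/911 + 1) = 27 - 3*(-21/911 + 1) = 27 - 3*890/911 = 27 - 2670/911 = 21927/911)
N(-354, g(-26, M(1, 5))) - 68313 = 21927/911 - 68313 = -62211216/911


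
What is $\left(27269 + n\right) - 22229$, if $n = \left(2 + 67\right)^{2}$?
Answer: $9801$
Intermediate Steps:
$n = 4761$ ($n = 69^{2} = 4761$)
$\left(27269 + n\right) - 22229 = \left(27269 + 4761\right) - 22229 = 32030 - 22229 = 9801$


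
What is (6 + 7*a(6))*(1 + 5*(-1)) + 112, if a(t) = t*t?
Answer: -920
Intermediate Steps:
a(t) = t²
(6 + 7*a(6))*(1 + 5*(-1)) + 112 = (6 + 7*6²)*(1 + 5*(-1)) + 112 = (6 + 7*36)*(1 - 5) + 112 = (6 + 252)*(-4) + 112 = 258*(-4) + 112 = -1032 + 112 = -920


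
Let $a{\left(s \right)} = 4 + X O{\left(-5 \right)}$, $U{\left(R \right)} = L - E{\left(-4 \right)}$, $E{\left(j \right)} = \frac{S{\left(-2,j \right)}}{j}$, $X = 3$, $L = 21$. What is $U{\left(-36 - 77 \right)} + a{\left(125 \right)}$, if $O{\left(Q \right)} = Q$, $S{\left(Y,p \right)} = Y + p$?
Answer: $\frac{17}{2} \approx 8.5$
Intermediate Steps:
$E{\left(j \right)} = \frac{-2 + j}{j}$
$U{\left(R \right)} = \frac{39}{2}$ ($U{\left(R \right)} = 21 - \frac{-2 - 4}{-4} = 21 - \left(- \frac{1}{4}\right) \left(-6\right) = 21 - \frac{3}{2} = \frac{39}{2}$)
$a{\left(s \right)} = -11$ ($a{\left(s \right)} = 4 + 3 \left(-5\right) = 4 - 15 = -11$)
$U{\left(-36 - 77 \right)} + a{\left(125 \right)} = \frac{39}{2} - 11 = \frac{17}{2}$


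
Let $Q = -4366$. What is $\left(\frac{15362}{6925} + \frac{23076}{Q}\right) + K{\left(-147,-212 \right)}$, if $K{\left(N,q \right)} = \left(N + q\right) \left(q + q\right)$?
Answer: $\frac{2301044765996}{15117275} \approx 1.5221 \cdot 10^{5}$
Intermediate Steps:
$K{\left(N,q \right)} = 2 q \left(N + q\right)$ ($K{\left(N,q \right)} = \left(N + q\right) 2 q = 2 q \left(N + q\right)$)
$\left(\frac{15362}{6925} + \frac{23076}{Q}\right) + K{\left(-147,-212 \right)} = \left(\frac{15362}{6925} + \frac{23076}{-4366}\right) + 2 \left(-212\right) \left(-147 - 212\right) = \left(15362 \cdot \frac{1}{6925} + 23076 \left(- \frac{1}{4366}\right)\right) + 2 \left(-212\right) \left(-359\right) = \left(\frac{15362}{6925} - \frac{11538}{2183}\right) + 152216 = - \frac{46365404}{15117275} + 152216 = \frac{2301044765996}{15117275}$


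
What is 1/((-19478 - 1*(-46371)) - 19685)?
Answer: 1/7208 ≈ 0.00013873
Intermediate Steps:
1/((-19478 - 1*(-46371)) - 19685) = 1/((-19478 + 46371) - 19685) = 1/(26893 - 19685) = 1/7208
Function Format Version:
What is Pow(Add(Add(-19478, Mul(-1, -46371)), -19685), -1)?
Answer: Rational(1, 7208) ≈ 0.00013873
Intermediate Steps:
Pow(Add(Add(-19478, Mul(-1, -46371)), -19685), -1) = Pow(Add(Add(-19478, 46371), -19685), -1) = Pow(Add(26893, -19685), -1) = Pow(7208, -1) = Rational(1, 7208)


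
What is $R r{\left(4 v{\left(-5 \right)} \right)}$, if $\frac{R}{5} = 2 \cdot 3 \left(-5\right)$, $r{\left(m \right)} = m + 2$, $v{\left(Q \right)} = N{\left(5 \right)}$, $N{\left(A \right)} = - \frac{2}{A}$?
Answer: $-60$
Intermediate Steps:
$v{\left(Q \right)} = - \frac{2}{5}$
$r{\left(m \right)} = 2 + m$
$R = -150$ ($R = 5 \cdot 2 \cdot 3 \left(-5\right) = 5 \cdot 6 \left(-5\right) = 5 \left(-30\right) = -150$)
$R r{\left(4 v{\left(-5 \right)} \right)} = - 150 \left(2 + 4 \left(- \frac{2}{5}\right)\right) = - 150 \left(2 - \frac{8}{5}\right) = \left(-150\right) \frac{2}{5} = -60$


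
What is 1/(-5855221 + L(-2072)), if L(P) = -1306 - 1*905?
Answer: -1/5857432 ≈ -1.7072e-7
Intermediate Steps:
L(P) = -2211 (L(P) = -1306 - 905 = -2211)
1/(-5855221 + L(-2072)) = 1/(-5855221 - 2211) = 1/(-5857432) = -1/5857432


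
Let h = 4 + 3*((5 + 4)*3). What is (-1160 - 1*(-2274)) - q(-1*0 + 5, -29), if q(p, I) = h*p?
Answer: 689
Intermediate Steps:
h = 85 (h = 4 + 3*(9*3) = 4 + 3*27 = 4 + 81 = 85)
q(p, I) = 85*p
(-1160 - 1*(-2274)) - q(-1*0 + 5, -29) = (-1160 - 1*(-2274)) - 85*(-1*0 + 5) = (-1160 + 2274) - 85*(0 + 5) = 1114 - 85*5 = 1114 - 1*425 = 1114 - 425 = 689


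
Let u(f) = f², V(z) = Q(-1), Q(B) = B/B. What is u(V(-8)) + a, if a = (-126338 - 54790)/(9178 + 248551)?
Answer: 76601/257729 ≈ 0.29722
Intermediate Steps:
Q(B) = 1
V(z) = 1
a = -181128/257729 ≈ -0.70278
u(V(-8)) + a = 1² - 181128/257729 = 1 - 181128/257729 = 76601/257729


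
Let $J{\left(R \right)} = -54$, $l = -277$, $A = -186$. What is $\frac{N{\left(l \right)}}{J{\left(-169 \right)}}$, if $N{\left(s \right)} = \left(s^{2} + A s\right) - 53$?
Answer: $- \frac{64099}{27} \approx -2374.0$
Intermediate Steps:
$N{\left(s \right)} = -53 + s^{2} - 186 s$ ($N{\left(s \right)} = \left(s^{2} - 186 s\right) - 53 = -53 + s^{2} - 186 s$)
$\frac{N{\left(l \right)}}{J{\left(-169 \right)}} = \frac{-53 + \left(-277\right)^{2} - -51522}{-54} = \left(-53 + 76729 + 51522\right) \left(- \frac{1}{54}\right) = 128198 \left(- \frac{1}{54}\right) = - \frac{64099}{27}$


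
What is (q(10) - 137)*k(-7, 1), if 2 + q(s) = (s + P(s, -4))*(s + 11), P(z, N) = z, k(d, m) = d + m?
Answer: -1686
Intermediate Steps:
q(s) = -2 + 2*s*(11 + s) (q(s) = -2 + (s + s)*(s + 11) = -2 + (2*s)*(11 + s) = -2 + 2*s*(11 + s))
(q(10) - 137)*k(-7, 1) = ((-2 + 2*10**2 + 22*10) - 137)*(-7 + 1) = ((-2 + 2*100 + 220) - 137)*(-6) = ((-2 + 200 + 220) - 137)*(-6) = (418 - 137)*(-6) = 281*(-6) = -1686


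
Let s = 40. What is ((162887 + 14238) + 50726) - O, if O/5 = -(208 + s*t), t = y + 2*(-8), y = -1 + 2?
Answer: 225891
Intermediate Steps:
y = 1
t = -15 (t = 1 + 2*(-8) = 1 - 16 = -15)
O = 1960 (O = 5*(-(208 + 40*(-15))) = 5*(-(208 - 600)) = 5*(-1*(-392)) = 5*392 = 1960)
((162887 + 14238) + 50726) - O = ((162887 + 14238) + 50726) - 1*1960 = (177125 + 50726) - 1960 = 227851 - 1960 = 225891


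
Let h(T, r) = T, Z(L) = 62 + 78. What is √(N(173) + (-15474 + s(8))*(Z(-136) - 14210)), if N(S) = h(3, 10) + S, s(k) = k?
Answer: 2*√54401699 ≈ 14752.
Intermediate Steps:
Z(L) = 140
N(S) = 3 + S
√(N(173) + (-15474 + s(8))*(Z(-136) - 14210)) = √((3 + 173) + (-15474 + 8)*(140 - 14210)) = √(176 - 15466*(-14070)) = √(176 + 217606620) = √217606796 = 2*√54401699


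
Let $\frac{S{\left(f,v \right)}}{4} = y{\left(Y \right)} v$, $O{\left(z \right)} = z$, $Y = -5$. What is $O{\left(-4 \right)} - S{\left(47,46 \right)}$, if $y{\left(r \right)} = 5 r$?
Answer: $4596$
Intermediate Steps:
$S{\left(f,v \right)} = - 100 v$ ($S{\left(f,v \right)} = 4 \cdot 5 \left(-5\right) v = 4 \left(- 25 v\right) = - 100 v$)
$O{\left(-4 \right)} - S{\left(47,46 \right)} = -4 - \left(-100\right) 46 = -4 - -4600 = -4 + 4600 = 4596$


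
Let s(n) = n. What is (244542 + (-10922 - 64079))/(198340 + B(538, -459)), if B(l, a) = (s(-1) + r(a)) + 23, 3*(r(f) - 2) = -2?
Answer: 508623/595090 ≈ 0.85470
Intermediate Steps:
r(f) = 4/3 (r(f) = 2 + (⅓)*(-2) = 2 - ⅔ = 4/3)
B(l, a) = 70/3 (B(l, a) = (-1 + 4/3) + 23 = ⅓ + 23 = 70/3)
(244542 + (-10922 - 64079))/(198340 + B(538, -459)) = (244542 + (-10922 - 64079))/(198340 + 70/3) = (244542 - 75001)/(595090/3) = 169541*(3/595090) = 508623/595090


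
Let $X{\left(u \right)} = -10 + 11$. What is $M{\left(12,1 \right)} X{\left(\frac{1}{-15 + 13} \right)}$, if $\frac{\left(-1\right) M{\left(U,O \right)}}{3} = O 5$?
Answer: $-15$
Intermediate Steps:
$M{\left(U,O \right)} = - 15 O$ ($M{\left(U,O \right)} = - 3 O 5 = - 3 \cdot 5 O = - 15 O$)
$X{\left(u \right)} = 1$
$M{\left(12,1 \right)} X{\left(\frac{1}{-15 + 13} \right)} = \left(-15\right) 1 \cdot 1 = \left(-15\right) 1 = -15$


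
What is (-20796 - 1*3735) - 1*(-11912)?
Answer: -12619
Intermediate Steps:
(-20796 - 1*3735) - 1*(-11912) = (-20796 - 3735) + 11912 = -24531 + 11912 = -12619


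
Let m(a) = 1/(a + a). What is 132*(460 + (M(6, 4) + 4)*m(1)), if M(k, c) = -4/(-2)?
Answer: 61116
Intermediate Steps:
M(k, c) = 2 (M(k, c) = -4*(-½) = 2)
m(a) = 1/(2*a)
132*(460 + (M(6, 4) + 4)*m(1)) = 132*(460 + (2 + 4)*((½)/1)) = 132*(460 + 6*((½)*1)) = 132*(460 + 6*(½)) = 132*(460 + 3) = 132*463 = 61116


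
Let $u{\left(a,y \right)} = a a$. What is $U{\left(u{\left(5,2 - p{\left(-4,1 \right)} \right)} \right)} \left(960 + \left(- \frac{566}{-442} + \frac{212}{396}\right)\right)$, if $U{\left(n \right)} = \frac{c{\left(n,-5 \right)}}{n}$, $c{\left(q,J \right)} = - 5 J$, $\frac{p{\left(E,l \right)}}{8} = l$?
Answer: $\frac{21043570}{21879} \approx 961.82$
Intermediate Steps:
$p{\left(E,l \right)} = 8 l$
$u{\left(a,y \right)} = a^{2}$
$U{\left(n \right)} = \frac{25}{n}$ ($U{\left(n \right)} = \frac{\left(-5\right) \left(-5\right)}{n} = \frac{25}{n}$)
$U{\left(u{\left(5,2 - p{\left(-4,1 \right)} \right)} \right)} \left(960 + \left(- \frac{566}{-442} + \frac{212}{396}\right)\right) = \frac{25}{5^{2}} \left(960 + \left(- \frac{566}{-442} + \frac{212}{396}\right)\right) = \frac{25}{25} \left(960 + \left(\left(-566\right) \left(- \frac{1}{442}\right) + 212 \cdot \frac{1}{396}\right)\right) = 25 \cdot \frac{1}{25} \left(960 + \left(\frac{283}{221} + \frac{53}{99}\right)\right) = 1 \left(960 + \frac{39730}{21879}\right) = 1 \cdot \frac{21043570}{21879} = \frac{21043570}{21879}$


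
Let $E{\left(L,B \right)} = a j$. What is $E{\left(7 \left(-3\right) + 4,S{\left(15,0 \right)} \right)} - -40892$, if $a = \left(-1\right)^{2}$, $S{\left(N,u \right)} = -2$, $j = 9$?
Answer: $40901$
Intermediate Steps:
$a = 1$
$E{\left(L,B \right)} = 9$ ($E{\left(L,B \right)} = 1 \cdot 9 = 9$)
$E{\left(7 \left(-3\right) + 4,S{\left(15,0 \right)} \right)} - -40892 = 9 - -40892 = 9 + 40892 = 40901$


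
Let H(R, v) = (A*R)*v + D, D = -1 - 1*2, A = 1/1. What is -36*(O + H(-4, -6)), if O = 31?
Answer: -1872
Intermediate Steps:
A = 1
D = -3 (D = -1 - 2 = -3)
H(R, v) = -3 + R*v (H(R, v) = (1*R)*v - 3 = R*v - 3 = -3 + R*v)
-36*(O + H(-4, -6)) = -36*(31 + (-3 - 4*(-6))) = -36*(31 + (-3 + 24)) = -36*(31 + 21) = -36*52 = -1872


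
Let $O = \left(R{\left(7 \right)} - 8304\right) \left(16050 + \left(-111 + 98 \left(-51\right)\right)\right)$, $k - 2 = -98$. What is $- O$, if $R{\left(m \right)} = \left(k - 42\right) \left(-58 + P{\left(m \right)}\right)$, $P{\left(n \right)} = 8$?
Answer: $15361164$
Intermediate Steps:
$k = -96$ ($k = 2 - 98 = -96$)
$R{\left(m \right)} = 6900$ ($R{\left(m \right)} = \left(-96 - 42\right) \left(-58 + 8\right) = \left(-138\right) \left(-50\right) = 6900$)
$O = -15361164$ ($O = \left(6900 - 8304\right) \left(16050 + \left(-111 + 98 \left(-51\right)\right)\right) = - 1404 \left(16050 - 5109\right) = \left(-1404\right) 10941 = -15361164$)
$- O = \left(-1\right) \left(-15361164\right) = 15361164$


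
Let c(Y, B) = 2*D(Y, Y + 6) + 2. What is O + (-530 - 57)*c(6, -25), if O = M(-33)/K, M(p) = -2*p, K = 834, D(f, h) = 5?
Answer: -979105/139 ≈ -7043.9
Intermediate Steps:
c(Y, B) = 12 (c(Y, B) = 2*5 + 2 = 10 + 2 = 12)
O = 11/139 (O = -2*(-33)/834 = 66*(1/834) = 11/139 ≈ 0.079137)
O + (-530 - 57)*c(6, -25) = 11/139 + (-530 - 57)*12 = 11/139 - 587*12 = 11/139 - 7044 = -979105/139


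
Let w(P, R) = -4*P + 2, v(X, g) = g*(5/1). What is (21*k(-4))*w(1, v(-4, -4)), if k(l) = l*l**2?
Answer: 2688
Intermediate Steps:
v(X, g) = 5*g (v(X, g) = g*(5*1) = g*5 = 5*g)
k(l) = l**3
w(P, R) = 2 - 4*P
(21*k(-4))*w(1, v(-4, -4)) = (21*(-4)**3)*(2 - 4*1) = (21*(-64))*(2 - 4) = -1344*(-2) = 2688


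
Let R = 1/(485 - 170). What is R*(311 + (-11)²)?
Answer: 48/35 ≈ 1.3714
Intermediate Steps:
R = 1/315 ≈ 0.0031746
R*(311 + (-11)²) = (311 + (-11)²)/315 = (311 + 121)/315 = (1/315)*432 = 48/35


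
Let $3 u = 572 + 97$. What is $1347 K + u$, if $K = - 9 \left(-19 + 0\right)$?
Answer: $230560$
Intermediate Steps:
$u = 223$ ($u = \frac{572 + 97}{3} = \frac{1}{3} \cdot 669 = 223$)
$K = 171$ ($K = \left(-9\right) \left(-19\right) = 171$)
$1347 K + u = 1347 \cdot 171 + 223 = 230337 + 223 = 230560$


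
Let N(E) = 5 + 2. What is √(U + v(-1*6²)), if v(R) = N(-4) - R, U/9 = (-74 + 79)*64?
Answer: √2923 ≈ 54.065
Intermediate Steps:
N(E) = 7
U = 2880 (U = 9*((-74 + 79)*64) = 9*(5*64) = 9*320 = 2880)
v(R) = 7 - R
√(U + v(-1*6²)) = √(2880 + (7 - (-1)*6²)) = √(2880 + (7 - (-1)*36)) = √(2880 + (7 - 1*(-36))) = √(2880 + (7 + 36)) = √(2880 + 43) = √2923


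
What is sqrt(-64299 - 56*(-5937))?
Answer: 3*sqrt(29797) ≈ 517.85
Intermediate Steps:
sqrt(-64299 - 56*(-5937)) = sqrt(-64299 + 332472) = sqrt(268173) = 3*sqrt(29797)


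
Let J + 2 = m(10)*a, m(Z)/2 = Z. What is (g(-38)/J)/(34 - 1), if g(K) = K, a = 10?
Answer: -19/3267 ≈ -0.0058157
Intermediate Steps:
m(Z) = 2*Z
J = 198 (J = -2 + (2*10)*10 = -2 + 20*10 = -2 + 200 = 198)
(g(-38)/J)/(34 - 1) = (-38/198)/(34 - 1) = -38*1/198/33 = -19/99*1/33 = -19/3267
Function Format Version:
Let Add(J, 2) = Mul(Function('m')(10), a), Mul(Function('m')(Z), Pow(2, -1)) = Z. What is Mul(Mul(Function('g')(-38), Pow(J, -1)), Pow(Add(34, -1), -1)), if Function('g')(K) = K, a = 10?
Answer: Rational(-19, 3267) ≈ -0.0058157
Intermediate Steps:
Function('m')(Z) = Mul(2, Z)
J = 198 (J = Add(-2, Mul(Mul(2, 10), 10)) = Add(-2, Mul(20, 10)) = Add(-2, 200) = 198)
Mul(Mul(Function('g')(-38), Pow(J, -1)), Pow(Add(34, -1), -1)) = Mul(Mul(-38, Pow(198, -1)), Pow(Add(34, -1), -1)) = Mul(Mul(-38, Rational(1, 198)), Pow(33, -1)) = Mul(Rational(-19, 99), Rational(1, 33)) = Rational(-19, 3267)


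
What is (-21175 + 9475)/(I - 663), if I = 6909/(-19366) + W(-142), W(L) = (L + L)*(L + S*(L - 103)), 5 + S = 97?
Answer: -226582200/124736883241 ≈ -0.0018165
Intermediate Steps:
S = 92 (S = -5 + 97 = 92)
W(L) = 2*L*(-9476 + 93*L) (W(L) = (L + L)*(L + 92*(L - 103)) = (2*L)*(L + 92*(-103 + L)) = (2*L)*(L + (-9476 + 92*L)) = (2*L)*(-9476 + 93*L) = 2*L*(-9476 + 93*L))
I = 124749722899/19366 (I = 6909/(-19366) + 2*(-142)*(-9476 + 93*(-142)) = 6909*(-1/19366) + 2*(-142)*(-9476 - 13206) = -6909/19366 + 2*(-142)*(-22682) = -6909/19366 + 6441688 = 124749722899/19366 ≈ 6.4417e+6)
(-21175 + 9475)/(I - 663) = (-21175 + 9475)/(124749722899/19366 - 663) = -11700/124736883241/19366 = -11700*19366/124736883241 = -226582200/124736883241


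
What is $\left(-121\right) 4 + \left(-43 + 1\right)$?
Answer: $-526$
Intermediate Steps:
$\left(-121\right) 4 + \left(-43 + 1\right) = -484 - 42 = -526$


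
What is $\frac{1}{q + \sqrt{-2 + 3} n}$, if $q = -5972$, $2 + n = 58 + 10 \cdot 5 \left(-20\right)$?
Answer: $- \frac{1}{6916} \approx -0.00014459$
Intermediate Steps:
$n = -944$ ($n = -2 + \left(58 + 10 \cdot 5 \left(-20\right)\right) = -2 + \left(58 + 50 \left(-20\right)\right) = -2 + \left(58 - 1000\right) = -2 - 942 = -944$)
$\frac{1}{q + \sqrt{-2 + 3} n} = \frac{1}{-5972 + \sqrt{-2 + 3} \left(-944\right)} = \frac{1}{-5972 + \sqrt{1} \left(-944\right)} = \frac{1}{-5972 + 1 \left(-944\right)} = \frac{1}{-5972 - 944} = \frac{1}{-6916} = - \frac{1}{6916}$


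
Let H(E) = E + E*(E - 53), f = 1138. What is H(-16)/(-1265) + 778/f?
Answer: -126987/719785 ≈ -0.17642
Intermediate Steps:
H(E) = E + E*(-53 + E)
H(-16)/(-1265) + 778/f = -16*(-52 - 16)/(-1265) + 778/1138 = -16*(-68)*(-1/1265) + 778*(1/1138) = 1088*(-1/1265) + 389/569 = -1088/1265 + 389/569 = -126987/719785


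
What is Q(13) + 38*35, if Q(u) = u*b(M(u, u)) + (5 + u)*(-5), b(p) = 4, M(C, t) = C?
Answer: 1292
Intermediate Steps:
Q(u) = -25 - u (Q(u) = u*4 + (5 + u)*(-5) = 4*u + (-25 - 5*u) = -25 - u)
Q(13) + 38*35 = (-25 - 1*13) + 38*35 = (-25 - 13) + 1330 = -38 + 1330 = 1292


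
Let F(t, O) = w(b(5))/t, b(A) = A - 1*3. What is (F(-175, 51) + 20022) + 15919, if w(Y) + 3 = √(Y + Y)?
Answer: 6289676/175 ≈ 35941.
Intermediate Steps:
b(A) = -3 + A (b(A) = A - 3 = -3 + A)
w(Y) = -3 + √2*√Y (w(Y) = -3 + √(Y + Y) = -3 + √(2*Y) = -3 + √2*√Y)
F(t, O) = -1/t (F(t, O) = (-3 + √2*√(-3 + 5))/t = (-3 + √2*√2)/t = (-3 + 2)/t = -1/t)
(F(-175, 51) + 20022) + 15919 = (-1/(-175) + 20022) + 15919 = (-1*(-1/175) + 20022) + 15919 = (1/175 + 20022) + 15919 = 3503851/175 + 15919 = 6289676/175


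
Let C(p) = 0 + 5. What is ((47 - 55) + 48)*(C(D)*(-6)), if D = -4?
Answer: -1200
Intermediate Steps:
C(p) = 5
((47 - 55) + 48)*(C(D)*(-6)) = ((47 - 55) + 48)*(5*(-6)) = (-8 + 48)*(-30) = 40*(-30) = -1200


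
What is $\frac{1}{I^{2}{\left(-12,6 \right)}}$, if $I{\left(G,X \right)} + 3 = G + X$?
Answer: $\frac{1}{81} \approx 0.012346$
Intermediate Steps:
$I{\left(G,X \right)} = -3 + G + X$ ($I{\left(G,X \right)} = -3 + \left(G + X\right) = -3 + G + X$)
$\frac{1}{I^{2}{\left(-12,6 \right)}} = \frac{1}{\left(-3 - 12 + 6\right)^{2}} = \frac{1}{\left(-9\right)^{2}} = \frac{1}{81}$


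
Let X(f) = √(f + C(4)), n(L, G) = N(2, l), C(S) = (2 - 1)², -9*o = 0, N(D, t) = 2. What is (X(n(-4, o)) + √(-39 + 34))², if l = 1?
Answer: -2 + 2*I*√15 ≈ -2.0 + 7.746*I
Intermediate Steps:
o = 0 (o = -⅑*0 = 0)
C(S) = 1 (C(S) = 1² = 1)
n(L, G) = 2
X(f) = √(1 + f) (X(f) = √(f + 1) = √(1 + f))
(X(n(-4, o)) + √(-39 + 34))² = (√(1 + 2) + √(-39 + 34))² = (√3 + √(-5))² = (√3 + I*√5)²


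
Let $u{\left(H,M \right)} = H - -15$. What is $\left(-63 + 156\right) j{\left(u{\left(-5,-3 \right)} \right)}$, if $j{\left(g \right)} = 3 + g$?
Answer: $1209$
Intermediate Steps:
$u{\left(H,M \right)} = 15 + H$ ($u{\left(H,M \right)} = H + 15 = 15 + H$)
$\left(-63 + 156\right) j{\left(u{\left(-5,-3 \right)} \right)} = \left(-63 + 156\right) \left(3 + \left(15 - 5\right)\right) = 93 \left(3 + 10\right) = 93 \cdot 13 = 1209$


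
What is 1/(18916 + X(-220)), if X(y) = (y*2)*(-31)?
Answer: 1/32556 ≈ 3.0716e-5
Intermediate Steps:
X(y) = -62*y (X(y) = (2*y)*(-31) = -62*y)
1/(18916 + X(-220)) = 1/(18916 - 62*(-220)) = 1/(18916 + 13640) = 1/32556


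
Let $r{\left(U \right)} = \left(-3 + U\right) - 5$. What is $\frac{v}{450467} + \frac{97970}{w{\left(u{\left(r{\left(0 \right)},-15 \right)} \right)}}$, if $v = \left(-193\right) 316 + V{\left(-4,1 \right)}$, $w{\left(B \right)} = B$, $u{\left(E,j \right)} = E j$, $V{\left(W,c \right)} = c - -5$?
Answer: $\frac{4412493415}{5405604} \approx 816.28$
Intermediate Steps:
$V{\left(W,c \right)} = 5 + c$ ($V{\left(W,c \right)} = c + 5 = 5 + c$)
$r{\left(U \right)} = -8 + U$
$v = -60982$ ($v = \left(-193\right) 316 + \left(5 + 1\right) = -60988 + 6 = -60982$)
$\frac{v}{450467} + \frac{97970}{w{\left(u{\left(r{\left(0 \right)},-15 \right)} \right)}} = - \frac{60982}{450467} + \frac{97970}{\left(-8 + 0\right) \left(-15\right)} = \left(-60982\right) \frac{1}{450467} + \frac{97970}{\left(-8\right) \left(-15\right)} = - \frac{60982}{450467} + \frac{97970}{120} = - \frac{60982}{450467} + 97970 \cdot \frac{1}{120} = - \frac{60982}{450467} + \frac{9797}{12} = \frac{4412493415}{5405604}$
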